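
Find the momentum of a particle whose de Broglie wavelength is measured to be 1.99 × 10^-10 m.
3.33 × 10^-24 kg·m/s

From the de Broglie relation λ = h/p, we solve for p:

p = h/λ
p = (6.626 × 10^-34 J·s) / (1.99 × 10^-10 m)
p = 3.33 × 10^-24 kg·m/s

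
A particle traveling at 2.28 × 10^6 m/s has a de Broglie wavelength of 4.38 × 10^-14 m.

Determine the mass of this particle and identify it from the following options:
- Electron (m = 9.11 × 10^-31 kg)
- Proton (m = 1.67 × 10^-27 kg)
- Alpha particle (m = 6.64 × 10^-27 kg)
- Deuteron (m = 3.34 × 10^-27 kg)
The particle is an alpha particle.

From λ = h/(mv), solve for mass:

m = h/(λv)
m = (6.626 × 10^-34 J·s) / (4.38 × 10^-14 m × 2.28 × 10^6 m/s)
m = 6.64 × 10^-27 kg

Comparing with the listed masses, this is closest to an alpha particle.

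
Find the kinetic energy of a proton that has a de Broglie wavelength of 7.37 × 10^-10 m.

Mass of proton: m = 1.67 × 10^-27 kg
2.42 × 10^-22 J (or 1.51 × 10^-3 eV)

From λ = h/√(2mKE), we solve for KE:

λ² = h²/(2mKE)
KE = h²/(2mλ²)
KE = (6.626 × 10^-34 J·s)² / (2 × 1.67 × 10^-27 kg × (7.37 × 10^-10 m)²)
KE = 2.42 × 10^-22 J
KE = 1.51 × 10^-3 eV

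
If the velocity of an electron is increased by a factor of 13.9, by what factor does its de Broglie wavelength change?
The wavelength decreases by a factor of 13.9.

From λ = h/(mv), the wavelength is inversely proportional to velocity:

λ ∝ 1/v

If v → 13.9v, then λ → λ/13.9

When velocity is increased by a factor of 13.9, the wavelength decreases by a factor of 13.9.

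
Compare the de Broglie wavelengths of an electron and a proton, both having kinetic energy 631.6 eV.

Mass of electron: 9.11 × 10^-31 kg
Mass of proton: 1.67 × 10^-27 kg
The electron has the longer wavelength.

Using λ = h/√(2mKE):

For electron: λ₁ = h/√(2m₁KE) = 4.88 × 10^-11 m
For proton: λ₂ = h/√(2m₂KE) = 1.14 × 10^-12 m

Since λ ∝ 1/√m at constant kinetic energy, the lighter particle has the longer wavelength.

The electron has the longer de Broglie wavelength.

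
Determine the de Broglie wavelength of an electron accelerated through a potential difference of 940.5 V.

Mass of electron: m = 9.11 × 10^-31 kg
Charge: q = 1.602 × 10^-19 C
4.00 × 10^-11 m

When a particle is accelerated through voltage V, it gains kinetic energy KE = qV.

The de Broglie wavelength is then λ = h/√(2mqV):

λ = h/√(2mqV)
λ = (6.626 × 10^-34 J·s) / √(2 × 9.11 × 10^-31 kg × 1.602 × 10^-19 C × 940.5 V)
λ = 4.00 × 10^-11 m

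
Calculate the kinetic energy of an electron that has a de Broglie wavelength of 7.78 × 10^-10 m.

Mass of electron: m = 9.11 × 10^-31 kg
3.98 × 10^-19 J (or 2.48 eV)

From λ = h/√(2mKE), we solve for KE:

λ² = h²/(2mKE)
KE = h²/(2mλ²)
KE = (6.626 × 10^-34 J·s)² / (2 × 9.11 × 10^-31 kg × (7.78 × 10^-10 m)²)
KE = 3.98 × 10^-19 J
KE = 2.48 eV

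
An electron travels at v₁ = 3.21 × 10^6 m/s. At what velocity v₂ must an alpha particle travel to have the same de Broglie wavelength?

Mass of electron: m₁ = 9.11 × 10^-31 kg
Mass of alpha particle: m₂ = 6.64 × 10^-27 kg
v₂ = 4.40 × 10^2 m/s

For equal de Broglie wavelengths: λ₁ = λ₂

h/(m₁v₁) = h/(m₂v₂)
m₁v₁ = m₂v₂
v₂ = v₁ · (m₁/m₂)

v₂ = 3.21 × 10^6 m/s × (9.11 × 10^-31 kg / 6.64 × 10^-27 kg)
v₂ = 4.40 × 10^2 m/s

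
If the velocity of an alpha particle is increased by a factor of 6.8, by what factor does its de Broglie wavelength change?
The wavelength decreases by a factor of 6.8.

From λ = h/(mv), the wavelength is inversely proportional to velocity:

λ ∝ 1/v

If v → 6.8v, then λ → λ/6.8

When velocity is increased by a factor of 6.8, the wavelength decreases by a factor of 6.8.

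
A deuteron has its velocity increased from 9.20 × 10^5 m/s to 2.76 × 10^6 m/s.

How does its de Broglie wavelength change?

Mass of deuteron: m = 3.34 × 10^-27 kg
The wavelength decreases by a factor of 3.

Using λ = h/(mv):

Initial wavelength: λ₁ = h/(mv₁) = 2.16 × 10^-13 m
Final wavelength: λ₂ = h/(mv₂) = 7.19 × 10^-14 m

Since λ ∝ 1/v, when velocity increases by a factor of 3, the wavelength decreases by a factor of 3.

λ₂/λ₁ = v₁/v₂ = 1/3

The wavelength decreases by a factor of 3.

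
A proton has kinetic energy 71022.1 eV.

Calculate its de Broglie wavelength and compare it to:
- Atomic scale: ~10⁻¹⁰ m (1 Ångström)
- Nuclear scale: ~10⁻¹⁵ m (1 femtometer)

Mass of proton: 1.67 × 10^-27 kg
λ = 1.07 × 10^-13 m, which is between nuclear and atomic scales.

Using λ = h/√(2mKE):

KE = 71022.1 eV = 1.138 × 10^-14 J

λ = h/√(2mKE)
λ = (6.626 × 10^-34 J·s) / √(2 × 1.67 × 10^-27 kg × 1.138 × 10^-14 J)
λ = 1.07 × 10^-13 m

Comparison:
- Atomic scale (10⁻¹⁰ m): λ is 0.0011× this size
- Nuclear scale (10⁻¹⁵ m): λ is 1.1e+02× this size

The wavelength is between nuclear and atomic scales.

This wavelength is appropriate for probing atomic structure but too large for nuclear physics experiments.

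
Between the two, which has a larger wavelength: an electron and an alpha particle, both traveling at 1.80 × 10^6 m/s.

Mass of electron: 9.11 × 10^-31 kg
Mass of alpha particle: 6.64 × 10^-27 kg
The electron has the longer wavelength.

Using λ = h/(mv), since both particles have the same velocity, the wavelength depends only on mass.

For electron: λ₁ = h/(m₁v) = 4.04 × 10^-10 m
For alpha particle: λ₂ = h/(m₂v) = 5.54 × 10^-14 m

Since λ ∝ 1/m at constant velocity, the lighter particle has the longer wavelength.

The electron has the longer de Broglie wavelength.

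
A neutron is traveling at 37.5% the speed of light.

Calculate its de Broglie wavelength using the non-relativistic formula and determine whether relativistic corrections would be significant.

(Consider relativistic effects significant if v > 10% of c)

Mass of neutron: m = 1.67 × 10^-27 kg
Yes, relativistic corrections are needed.

Using the non-relativistic de Broglie formula λ = h/(mv):

v = 37.5% × c = 1.124 × 10^8 m/s

λ = h/(mv)
λ = (6.626 × 10^-34 J·s) / (1.67 × 10^-27 kg × 1.124 × 10^8 m/s)
λ = 3.53 × 10^-15 m

Since v = 37.5% of c > 10% of c, relativistic corrections ARE significant and the actual wavelength would differ from this non-relativistic estimate.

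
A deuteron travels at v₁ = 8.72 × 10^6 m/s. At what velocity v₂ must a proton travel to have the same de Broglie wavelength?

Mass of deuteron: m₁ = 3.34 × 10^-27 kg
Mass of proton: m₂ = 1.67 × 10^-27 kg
v₂ = 1.74 × 10^7 m/s

For equal de Broglie wavelengths: λ₁ = λ₂

h/(m₁v₁) = h/(m₂v₂)
m₁v₁ = m₂v₂
v₂ = v₁ · (m₁/m₂)

v₂ = 8.72 × 10^6 m/s × (3.34 × 10^-27 kg / 1.67 × 10^-27 kg)
v₂ = 1.74 × 10^7 m/s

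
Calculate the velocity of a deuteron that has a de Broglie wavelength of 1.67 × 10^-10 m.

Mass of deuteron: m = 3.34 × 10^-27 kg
1.19 × 10^3 m/s

From the de Broglie relation λ = h/(mv), we solve for v:

v = h/(mλ)
v = (6.626 × 10^-34 J·s) / (3.34 × 10^-27 kg × 1.67 × 10^-10 m)
v = 1.19 × 10^3 m/s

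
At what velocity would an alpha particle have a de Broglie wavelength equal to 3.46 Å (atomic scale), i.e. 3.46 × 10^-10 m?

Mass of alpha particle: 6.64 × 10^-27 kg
2.88 × 10^2 m/s

From λ = h/(mv), solve for v:

v = h/(mλ)
v = (6.626 × 10^-34 J·s) / (6.64 × 10^-27 kg × 3.46 × 10^-10 m)
v = 2.88 × 10^2 m/s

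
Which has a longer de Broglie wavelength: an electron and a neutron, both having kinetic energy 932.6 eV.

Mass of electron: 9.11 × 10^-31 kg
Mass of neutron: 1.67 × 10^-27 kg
The electron has the longer wavelength.

Using λ = h/√(2mKE):

For electron: λ₁ = h/√(2m₁KE) = 4.02 × 10^-11 m
For neutron: λ₂ = h/√(2m₂KE) = 9.38 × 10^-13 m

Since λ ∝ 1/√m at constant kinetic energy, the lighter particle has the longer wavelength.

The electron has the longer de Broglie wavelength.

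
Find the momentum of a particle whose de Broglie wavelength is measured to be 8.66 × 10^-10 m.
7.65 × 10^-25 kg·m/s

From the de Broglie relation λ = h/p, we solve for p:

p = h/λ
p = (6.626 × 10^-34 J·s) / (8.66 × 10^-10 m)
p = 7.65 × 10^-25 kg·m/s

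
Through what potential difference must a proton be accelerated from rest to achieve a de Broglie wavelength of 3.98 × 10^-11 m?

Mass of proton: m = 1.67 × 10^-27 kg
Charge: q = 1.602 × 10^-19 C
5.18 × 10^-1 V

From λ = h/√(2mqV), we solve for V:

λ² = h²/(2mqV)
V = h²/(2mqλ²)
V = (6.626 × 10^-34 J·s)² / (2 × 1.67 × 10^-27 kg × 1.602 × 10^-19 C × (3.98 × 10^-11 m)²)
V = 5.18 × 10^-1 V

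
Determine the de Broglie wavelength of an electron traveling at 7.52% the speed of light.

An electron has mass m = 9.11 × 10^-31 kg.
3.23 × 10^-11 m

Using the de Broglie relation λ = h/(mv):

v = 7.52% × c = 2.254 × 10^7 m/s

λ = h/(mv)
λ = (6.626 × 10^-34 J·s) / (9.11 × 10^-31 kg × 2.254 × 10^7 m/s)
λ = 3.23 × 10^-11 m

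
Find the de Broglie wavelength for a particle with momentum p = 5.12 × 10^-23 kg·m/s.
1.29 × 10^-11 m

Using the de Broglie relation λ = h/p:

λ = h/p
λ = (6.626 × 10^-34 J·s) / (5.12 × 10^-23 kg·m/s)
λ = 1.29 × 10^-11 m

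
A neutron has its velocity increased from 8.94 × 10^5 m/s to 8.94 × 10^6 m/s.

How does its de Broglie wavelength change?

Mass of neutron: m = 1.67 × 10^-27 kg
The wavelength decreases by a factor of 10.

Using λ = h/(mv):

Initial wavelength: λ₁ = h/(mv₁) = 4.44 × 10^-13 m
Final wavelength: λ₂ = h/(mv₂) = 4.44 × 10^-14 m

Since λ ∝ 1/v, when velocity increases by a factor of 10, the wavelength decreases by a factor of 10.

λ₂/λ₁ = v₁/v₂ = 1/10

The wavelength decreases by a factor of 10.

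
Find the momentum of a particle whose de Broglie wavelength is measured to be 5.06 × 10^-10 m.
1.31 × 10^-24 kg·m/s

From the de Broglie relation λ = h/p, we solve for p:

p = h/λ
p = (6.626 × 10^-34 J·s) / (5.06 × 10^-10 m)
p = 1.31 × 10^-24 kg·m/s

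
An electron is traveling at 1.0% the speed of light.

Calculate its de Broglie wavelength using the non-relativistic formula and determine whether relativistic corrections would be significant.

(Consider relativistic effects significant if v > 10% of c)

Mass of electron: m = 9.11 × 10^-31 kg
No, relativistic corrections are not needed.

Using the non-relativistic de Broglie formula λ = h/(mv):

v = 1.0% × c = 2.998 × 10^6 m/s

λ = h/(mv)
λ = (6.626 × 10^-34 J·s) / (9.11 × 10^-31 kg × 2.998 × 10^6 m/s)
λ = 2.43 × 10^-10 m

Since v = 1.0% of c < 10% of c, relativistic corrections are NOT significant and this non-relativistic result is a good approximation.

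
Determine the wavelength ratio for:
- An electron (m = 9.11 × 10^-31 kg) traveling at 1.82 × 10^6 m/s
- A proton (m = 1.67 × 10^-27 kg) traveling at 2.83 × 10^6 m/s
λ₁/λ₂ = 2.85 × 10^3

Using λ = h/(mv):

λ₁ = h/(m₁v₁) = 4.00 × 10^-10 m
λ₂ = h/(m₂v₂) = 1.40 × 10^-13 m

Ratio λ₁/λ₂ = (m₂v₂)/(m₁v₁)
         = (1.67 × 10^-27 kg × 2.83 × 10^6 m/s) / (9.11 × 10^-31 kg × 1.82 × 10^6 m/s)
         = 2.85 × 10^3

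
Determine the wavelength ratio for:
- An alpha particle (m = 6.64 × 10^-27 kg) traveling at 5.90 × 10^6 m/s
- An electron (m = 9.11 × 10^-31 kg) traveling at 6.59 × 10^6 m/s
λ₁/λ₂ = 1.53 × 10^-4

Using λ = h/(mv):

λ₁ = h/(m₁v₁) = 1.69 × 10^-14 m
λ₂ = h/(m₂v₂) = 1.10 × 10^-10 m

Ratio λ₁/λ₂ = (m₂v₂)/(m₁v₁)
         = (9.11 × 10^-31 kg × 6.59 × 10^6 m/s) / (6.64 × 10^-27 kg × 5.90 × 10^6 m/s)
         = 1.53 × 10^-4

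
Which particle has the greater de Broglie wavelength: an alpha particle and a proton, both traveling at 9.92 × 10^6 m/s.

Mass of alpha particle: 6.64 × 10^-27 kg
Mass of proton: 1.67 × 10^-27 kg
The proton has the longer wavelength.

Using λ = h/(mv), since both particles have the same velocity, the wavelength depends only on mass.

For alpha particle: λ₁ = h/(m₁v) = 1.01 × 10^-14 m
For proton: λ₂ = h/(m₂v) = 4.00 × 10^-14 m

Since λ ∝ 1/m at constant velocity, the lighter particle has the longer wavelength.

The proton has the longer de Broglie wavelength.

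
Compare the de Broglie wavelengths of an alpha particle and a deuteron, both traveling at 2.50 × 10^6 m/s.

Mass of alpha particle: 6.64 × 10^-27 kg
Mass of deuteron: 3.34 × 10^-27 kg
The deuteron has the longer wavelength.

Using λ = h/(mv), since both particles have the same velocity, the wavelength depends only on mass.

For alpha particle: λ₁ = h/(m₁v) = 3.99 × 10^-14 m
For deuteron: λ₂ = h/(m₂v) = 7.94 × 10^-14 m

Since λ ∝ 1/m at constant velocity, the lighter particle has the longer wavelength.

The deuteron has the longer de Broglie wavelength.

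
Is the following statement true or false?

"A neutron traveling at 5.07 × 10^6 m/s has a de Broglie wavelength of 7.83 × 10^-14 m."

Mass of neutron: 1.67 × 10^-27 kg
True

The claim is correct.

Using λ = h/(mv):
λ = (6.626 × 10^-34 J·s) / (1.67 × 10^-27 kg × 5.07 × 10^6 m/s)
λ = 7.83 × 10^-14 m

This matches the claimed value.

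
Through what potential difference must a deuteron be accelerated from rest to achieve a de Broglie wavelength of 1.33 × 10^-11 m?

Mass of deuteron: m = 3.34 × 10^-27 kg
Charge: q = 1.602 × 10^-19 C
2.32 V

From λ = h/√(2mqV), we solve for V:

λ² = h²/(2mqV)
V = h²/(2mqλ²)
V = (6.626 × 10^-34 J·s)² / (2 × 3.34 × 10^-27 kg × 1.602 × 10^-19 C × (1.33 × 10^-11 m)²)
V = 2.32 V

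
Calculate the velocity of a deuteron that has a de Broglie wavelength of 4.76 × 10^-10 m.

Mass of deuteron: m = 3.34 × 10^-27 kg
4.17 × 10^2 m/s

From the de Broglie relation λ = h/(mv), we solve for v:

v = h/(mλ)
v = (6.626 × 10^-34 J·s) / (3.34 × 10^-27 kg × 4.76 × 10^-10 m)
v = 4.17 × 10^2 m/s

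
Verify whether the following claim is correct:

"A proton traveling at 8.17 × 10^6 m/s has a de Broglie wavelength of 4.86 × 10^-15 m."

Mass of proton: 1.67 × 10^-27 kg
False

The claim is incorrect.

Using λ = h/(mv):
λ = (6.626 × 10^-34 J·s) / (1.67 × 10^-27 kg × 8.17 × 10^6 m/s)
λ = 4.86 × 10^-14 m

The actual wavelength differs from the claimed 4.86 × 10^-15 m.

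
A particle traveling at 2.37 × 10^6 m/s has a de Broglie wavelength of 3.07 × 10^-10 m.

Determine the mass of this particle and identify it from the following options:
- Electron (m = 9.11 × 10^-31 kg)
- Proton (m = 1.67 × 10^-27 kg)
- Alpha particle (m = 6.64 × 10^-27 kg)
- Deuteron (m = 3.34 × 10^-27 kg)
The particle is an electron.

From λ = h/(mv), solve for mass:

m = h/(λv)
m = (6.626 × 10^-34 J·s) / (3.07 × 10^-10 m × 2.37 × 10^6 m/s)
m = 9.11 × 10^-31 kg

Comparing with the listed masses, this is closest to an electron.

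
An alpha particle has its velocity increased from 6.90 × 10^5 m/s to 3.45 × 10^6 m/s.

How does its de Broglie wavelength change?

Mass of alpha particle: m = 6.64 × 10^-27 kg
The wavelength decreases by a factor of 5.

Using λ = h/(mv):

Initial wavelength: λ₁ = h/(mv₁) = 1.45 × 10^-13 m
Final wavelength: λ₂ = h/(mv₂) = 2.89 × 10^-14 m

Since λ ∝ 1/v, when velocity increases by a factor of 5, the wavelength decreases by a factor of 5.

λ₂/λ₁ = v₁/v₂ = 1/5

The wavelength decreases by a factor of 5.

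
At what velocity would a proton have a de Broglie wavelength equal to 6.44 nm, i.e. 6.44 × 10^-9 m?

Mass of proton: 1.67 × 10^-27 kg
6.16 × 10^1 m/s

From λ = h/(mv), solve for v:

v = h/(mλ)
v = (6.626 × 10^-34 J·s) / (1.67 × 10^-27 kg × 6.44 × 10^-9 m)
v = 6.16 × 10^1 m/s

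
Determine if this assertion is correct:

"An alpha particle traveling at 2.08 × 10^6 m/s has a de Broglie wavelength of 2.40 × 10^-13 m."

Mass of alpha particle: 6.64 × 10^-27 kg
False

The claim is incorrect.

Using λ = h/(mv):
λ = (6.626 × 10^-34 J·s) / (6.64 × 10^-27 kg × 2.08 × 10^6 m/s)
λ = 4.80 × 10^-14 m

The actual wavelength differs from the claimed 2.40 × 10^-13 m.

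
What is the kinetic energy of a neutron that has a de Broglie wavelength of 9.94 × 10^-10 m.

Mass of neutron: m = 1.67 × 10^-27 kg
1.33 × 10^-22 J (or 8.30 × 10^-4 eV)

From λ = h/√(2mKE), we solve for KE:

λ² = h²/(2mKE)
KE = h²/(2mλ²)
KE = (6.626 × 10^-34 J·s)² / (2 × 1.67 × 10^-27 kg × (9.94 × 10^-10 m)²)
KE = 1.33 × 10^-22 J
KE = 8.30 × 10^-4 eV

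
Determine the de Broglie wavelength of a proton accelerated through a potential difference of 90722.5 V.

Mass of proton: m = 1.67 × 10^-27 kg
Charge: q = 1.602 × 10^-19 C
9.51 × 10^-14 m

When a particle is accelerated through voltage V, it gains kinetic energy KE = qV.

The de Broglie wavelength is then λ = h/√(2mqV):

λ = h/√(2mqV)
λ = (6.626 × 10^-34 J·s) / √(2 × 1.67 × 10^-27 kg × 1.602 × 10^-19 C × 90722.5 V)
λ = 9.51 × 10^-14 m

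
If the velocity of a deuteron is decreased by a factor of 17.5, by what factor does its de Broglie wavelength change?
The wavelength increases by a factor of 17.5.

From λ = h/(mv), the wavelength is inversely proportional to velocity:

λ ∝ 1/v

If v → v/17.5, then λ → 17.5λ

When velocity is decreased by a factor of 17.5, the wavelength increases by a factor of 17.5.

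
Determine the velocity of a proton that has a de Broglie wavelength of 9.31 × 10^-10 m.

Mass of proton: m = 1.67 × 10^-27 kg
4.26 × 10^2 m/s

From the de Broglie relation λ = h/(mv), we solve for v:

v = h/(mλ)
v = (6.626 × 10^-34 J·s) / (1.67 × 10^-27 kg × 9.31 × 10^-10 m)
v = 4.26 × 10^2 m/s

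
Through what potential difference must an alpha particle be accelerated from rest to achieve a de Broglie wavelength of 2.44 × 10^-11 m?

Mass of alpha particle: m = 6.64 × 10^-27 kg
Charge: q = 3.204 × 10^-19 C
1.73 × 10^-1 V

From λ = h/√(2mqV), we solve for V:

λ² = h²/(2mqV)
V = h²/(2mqλ²)
V = (6.626 × 10^-34 J·s)² / (2 × 6.64 × 10^-27 kg × 3.204 × 10^-19 C × (2.44 × 10^-11 m)²)
V = 1.73 × 10^-1 V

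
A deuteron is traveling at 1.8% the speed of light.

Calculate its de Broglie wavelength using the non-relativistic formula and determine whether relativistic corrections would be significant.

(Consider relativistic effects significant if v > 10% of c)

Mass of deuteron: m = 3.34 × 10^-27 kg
No, relativistic corrections are not needed.

Using the non-relativistic de Broglie formula λ = h/(mv):

v = 1.8% × c = 5.396 × 10^6 m/s

λ = h/(mv)
λ = (6.626 × 10^-34 J·s) / (3.34 × 10^-27 kg × 5.396 × 10^6 m/s)
λ = 3.68 × 10^-14 m

Since v = 1.8% of c < 10% of c, relativistic corrections are NOT significant and this non-relativistic result is a good approximation.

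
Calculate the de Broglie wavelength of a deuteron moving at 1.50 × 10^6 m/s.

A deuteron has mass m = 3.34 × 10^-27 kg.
1.32 × 10^-13 m

Using the de Broglie relation λ = h/(mv):

λ = h/(mv)
λ = (6.626 × 10^-34 J·s) / (3.34 × 10^-27 kg × 1.50 × 10^6 m/s)
λ = 1.32 × 10^-13 m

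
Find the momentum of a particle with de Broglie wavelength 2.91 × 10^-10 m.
2.28 × 10^-24 kg·m/s

From the de Broglie relation λ = h/p, we solve for p:

p = h/λ
p = (6.626 × 10^-34 J·s) / (2.91 × 10^-10 m)
p = 2.28 × 10^-24 kg·m/s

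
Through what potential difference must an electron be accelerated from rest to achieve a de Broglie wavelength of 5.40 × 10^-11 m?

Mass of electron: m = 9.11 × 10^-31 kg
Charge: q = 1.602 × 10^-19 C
516 V

From λ = h/√(2mqV), we solve for V:

λ² = h²/(2mqV)
V = h²/(2mqλ²)
V = (6.626 × 10^-34 J·s)² / (2 × 9.11 × 10^-31 kg × 1.602 × 10^-19 C × (5.40 × 10^-11 m)²)
V = 516 V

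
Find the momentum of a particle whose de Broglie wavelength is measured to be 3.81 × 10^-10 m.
1.74 × 10^-24 kg·m/s

From the de Broglie relation λ = h/p, we solve for p:

p = h/λ
p = (6.626 × 10^-34 J·s) / (3.81 × 10^-10 m)
p = 1.74 × 10^-24 kg·m/s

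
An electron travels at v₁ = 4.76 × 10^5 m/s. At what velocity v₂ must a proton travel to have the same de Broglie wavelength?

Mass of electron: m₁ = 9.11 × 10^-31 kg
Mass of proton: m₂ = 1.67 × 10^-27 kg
v₂ = 2.60 × 10^2 m/s

For equal de Broglie wavelengths: λ₁ = λ₂

h/(m₁v₁) = h/(m₂v₂)
m₁v₁ = m₂v₂
v₂ = v₁ · (m₁/m₂)

v₂ = 4.76 × 10^5 m/s × (9.11 × 10^-31 kg / 1.67 × 10^-27 kg)
v₂ = 2.60 × 10^2 m/s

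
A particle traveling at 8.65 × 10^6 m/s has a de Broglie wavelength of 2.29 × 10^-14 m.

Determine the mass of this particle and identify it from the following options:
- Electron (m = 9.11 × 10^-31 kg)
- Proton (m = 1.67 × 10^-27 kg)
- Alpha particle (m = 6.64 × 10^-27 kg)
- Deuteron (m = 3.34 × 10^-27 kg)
The particle is a deuteron.

From λ = h/(mv), solve for mass:

m = h/(λv)
m = (6.626 × 10^-34 J·s) / (2.29 × 10^-14 m × 8.65 × 10^6 m/s)
m = 3.35 × 10^-27 kg

Comparing with the listed masses, this is closest to a deuteron.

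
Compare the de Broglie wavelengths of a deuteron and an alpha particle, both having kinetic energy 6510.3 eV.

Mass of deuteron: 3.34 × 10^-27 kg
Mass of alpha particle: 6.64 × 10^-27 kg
The deuteron has the longer wavelength.

Using λ = h/√(2mKE):

For deuteron: λ₁ = h/√(2m₁KE) = 2.51 × 10^-13 m
For alpha particle: λ₂ = h/√(2m₂KE) = 1.78 × 10^-13 m

Since λ ∝ 1/√m at constant kinetic energy, the lighter particle has the longer wavelength.

The deuteron has the longer de Broglie wavelength.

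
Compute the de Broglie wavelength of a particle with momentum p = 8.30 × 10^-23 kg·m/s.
7.98 × 10^-12 m

Using the de Broglie relation λ = h/p:

λ = h/p
λ = (6.626 × 10^-34 J·s) / (8.30 × 10^-23 kg·m/s)
λ = 7.98 × 10^-12 m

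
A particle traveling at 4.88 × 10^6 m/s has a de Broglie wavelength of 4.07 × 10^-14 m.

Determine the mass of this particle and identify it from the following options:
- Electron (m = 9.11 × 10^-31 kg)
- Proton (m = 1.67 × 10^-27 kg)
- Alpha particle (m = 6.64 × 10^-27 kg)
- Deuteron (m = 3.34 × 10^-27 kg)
The particle is a deuteron.

From λ = h/(mv), solve for mass:

m = h/(λv)
m = (6.626 × 10^-34 J·s) / (4.07 × 10^-14 m × 4.88 × 10^6 m/s)
m = 3.34 × 10^-27 kg

Comparing with the listed masses, this is closest to a deuteron.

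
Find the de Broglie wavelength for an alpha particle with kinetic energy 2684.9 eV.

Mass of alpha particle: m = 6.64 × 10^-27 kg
2.77 × 10^-13 m

Using λ = h/√(2mKE):

First convert KE to Joules: KE = 2684.9 eV = 4.302 × 10^-16 J

λ = h/√(2mKE)
λ = (6.626 × 10^-34 J·s) / √(2 × 6.64 × 10^-27 kg × 4.302 × 10^-16 J)
λ = 2.77 × 10^-13 m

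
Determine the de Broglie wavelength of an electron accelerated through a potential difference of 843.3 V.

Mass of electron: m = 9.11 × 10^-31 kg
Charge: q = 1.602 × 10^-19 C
4.22 × 10^-11 m

When a particle is accelerated through voltage V, it gains kinetic energy KE = qV.

The de Broglie wavelength is then λ = h/√(2mqV):

λ = h/√(2mqV)
λ = (6.626 × 10^-34 J·s) / √(2 × 9.11 × 10^-31 kg × 1.602 × 10^-19 C × 843.3 V)
λ = 4.22 × 10^-11 m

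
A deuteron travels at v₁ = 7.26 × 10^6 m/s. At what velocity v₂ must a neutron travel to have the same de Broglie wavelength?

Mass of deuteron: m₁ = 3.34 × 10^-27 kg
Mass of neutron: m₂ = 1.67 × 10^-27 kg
v₂ = 1.45 × 10^7 m/s

For equal de Broglie wavelengths: λ₁ = λ₂

h/(m₁v₁) = h/(m₂v₂)
m₁v₁ = m₂v₂
v₂ = v₁ · (m₁/m₂)

v₂ = 7.26 × 10^6 m/s × (3.34 × 10^-27 kg / 1.67 × 10^-27 kg)
v₂ = 1.45 × 10^7 m/s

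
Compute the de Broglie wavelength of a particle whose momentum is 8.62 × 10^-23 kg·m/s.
7.69 × 10^-12 m

Using the de Broglie relation λ = h/p:

λ = h/p
λ = (6.626 × 10^-34 J·s) / (8.62 × 10^-23 kg·m/s)
λ = 7.69 × 10^-12 m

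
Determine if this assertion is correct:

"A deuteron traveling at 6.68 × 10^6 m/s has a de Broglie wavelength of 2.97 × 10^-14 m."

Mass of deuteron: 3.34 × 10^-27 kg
True

The claim is correct.

Using λ = h/(mv):
λ = (6.626 × 10^-34 J·s) / (3.34 × 10^-27 kg × 6.68 × 10^6 m/s)
λ = 2.97 × 10^-14 m

This matches the claimed value.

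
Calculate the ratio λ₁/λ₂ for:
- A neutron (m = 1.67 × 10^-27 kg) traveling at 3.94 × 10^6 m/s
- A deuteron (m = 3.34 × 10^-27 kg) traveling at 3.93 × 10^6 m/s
λ₁/λ₂ = 1.99

Using λ = h/(mv):

λ₁ = h/(m₁v₁) = 1.01 × 10^-13 m
λ₂ = h/(m₂v₂) = 5.05 × 10^-14 m

Ratio λ₁/λ₂ = (m₂v₂)/(m₁v₁)
         = (3.34 × 10^-27 kg × 3.93 × 10^6 m/s) / (1.67 × 10^-27 kg × 3.94 × 10^6 m/s)
         = 1.99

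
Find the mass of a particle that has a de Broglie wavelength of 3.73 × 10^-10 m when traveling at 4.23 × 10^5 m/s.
4.20 × 10^-30 kg

From the de Broglie relation λ = h/(mv), we solve for m:

m = h/(λv)
m = (6.626 × 10^-34 J·s) / (3.73 × 10^-10 m × 4.23 × 10^5 m/s)
m = 4.20 × 10^-30 kg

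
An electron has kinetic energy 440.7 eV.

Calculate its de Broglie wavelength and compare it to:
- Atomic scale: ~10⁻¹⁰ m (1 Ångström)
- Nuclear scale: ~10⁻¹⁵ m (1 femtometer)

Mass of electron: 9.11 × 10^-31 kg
λ = 5.84 × 10^-11 m, which is between nuclear and atomic scales.

Using λ = h/√(2mKE):

KE = 440.7 eV = 7.061 × 10^-17 J

λ = h/√(2mKE)
λ = (6.626 × 10^-34 J·s) / √(2 × 9.11 × 10^-31 kg × 7.061 × 10^-17 J)
λ = 5.84 × 10^-11 m

Comparison:
- Atomic scale (10⁻¹⁰ m): λ is 0.58× this size
- Nuclear scale (10⁻¹⁵ m): λ is 5.8e+04× this size

The wavelength is between nuclear and atomic scales.

This wavelength is appropriate for probing atomic structure but too large for nuclear physics experiments.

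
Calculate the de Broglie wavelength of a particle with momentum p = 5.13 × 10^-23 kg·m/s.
1.29 × 10^-11 m

Using the de Broglie relation λ = h/p:

λ = h/p
λ = (6.626 × 10^-34 J·s) / (5.13 × 10^-23 kg·m/s)
λ = 1.29 × 10^-11 m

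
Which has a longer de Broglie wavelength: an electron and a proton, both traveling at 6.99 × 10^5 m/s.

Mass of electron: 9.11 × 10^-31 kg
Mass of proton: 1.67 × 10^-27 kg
The electron has the longer wavelength.

Using λ = h/(mv), since both particles have the same velocity, the wavelength depends only on mass.

For electron: λ₁ = h/(m₁v) = 1.04 × 10^-9 m
For proton: λ₂ = h/(m₂v) = 5.68 × 10^-13 m

Since λ ∝ 1/m at constant velocity, the lighter particle has the longer wavelength.

The electron has the longer de Broglie wavelength.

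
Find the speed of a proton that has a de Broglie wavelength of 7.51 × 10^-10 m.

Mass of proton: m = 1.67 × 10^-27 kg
5.28 × 10^2 m/s

From the de Broglie relation λ = h/(mv), we solve for v:

v = h/(mλ)
v = (6.626 × 10^-34 J·s) / (1.67 × 10^-27 kg × 7.51 × 10^-10 m)
v = 5.28 × 10^2 m/s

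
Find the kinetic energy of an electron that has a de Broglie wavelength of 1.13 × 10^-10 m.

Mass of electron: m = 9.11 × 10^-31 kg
1.89 × 10^-17 J (or 118 eV)

From λ = h/√(2mKE), we solve for KE:

λ² = h²/(2mKE)
KE = h²/(2mλ²)
KE = (6.626 × 10^-34 J·s)² / (2 × 9.11 × 10^-31 kg × (1.13 × 10^-10 m)²)
KE = 1.89 × 10^-17 J
KE = 118 eV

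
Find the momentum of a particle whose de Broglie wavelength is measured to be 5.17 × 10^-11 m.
1.28 × 10^-23 kg·m/s

From the de Broglie relation λ = h/p, we solve for p:

p = h/λ
p = (6.626 × 10^-34 J·s) / (5.17 × 10^-11 m)
p = 1.28 × 10^-23 kg·m/s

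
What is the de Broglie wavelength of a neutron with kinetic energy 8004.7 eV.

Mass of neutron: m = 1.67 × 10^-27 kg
3.20 × 10^-13 m

Using λ = h/√(2mKE):

First convert KE to Joules: KE = 8004.7 eV = 1.282 × 10^-15 J

λ = h/√(2mKE)
λ = (6.626 × 10^-34 J·s) / √(2 × 1.67 × 10^-27 kg × 1.282 × 10^-15 J)
λ = 3.20 × 10^-13 m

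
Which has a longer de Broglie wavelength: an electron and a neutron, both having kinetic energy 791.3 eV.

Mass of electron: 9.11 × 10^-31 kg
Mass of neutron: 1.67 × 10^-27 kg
The electron has the longer wavelength.

Using λ = h/√(2mKE):

For electron: λ₁ = h/√(2m₁KE) = 4.36 × 10^-11 m
For neutron: λ₂ = h/√(2m₂KE) = 1.02 × 10^-12 m

Since λ ∝ 1/√m at constant kinetic energy, the lighter particle has the longer wavelength.

The electron has the longer de Broglie wavelength.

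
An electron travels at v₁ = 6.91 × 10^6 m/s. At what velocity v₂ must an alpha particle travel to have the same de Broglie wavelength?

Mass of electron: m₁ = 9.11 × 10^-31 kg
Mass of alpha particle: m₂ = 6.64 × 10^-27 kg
v₂ = 9.48 × 10^2 m/s

For equal de Broglie wavelengths: λ₁ = λ₂

h/(m₁v₁) = h/(m₂v₂)
m₁v₁ = m₂v₂
v₂ = v₁ · (m₁/m₂)

v₂ = 6.91 × 10^6 m/s × (9.11 × 10^-31 kg / 6.64 × 10^-27 kg)
v₂ = 9.48 × 10^2 m/s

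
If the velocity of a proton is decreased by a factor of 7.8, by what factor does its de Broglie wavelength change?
The wavelength increases by a factor of 7.8.

From λ = h/(mv), the wavelength is inversely proportional to velocity:

λ ∝ 1/v

If v → v/7.8, then λ → 7.8λ

When velocity is decreased by a factor of 7.8, the wavelength increases by a factor of 7.8.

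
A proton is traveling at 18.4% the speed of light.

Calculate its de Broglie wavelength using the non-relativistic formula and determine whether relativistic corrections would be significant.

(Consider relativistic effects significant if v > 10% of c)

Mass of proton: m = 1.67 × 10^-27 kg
Yes, relativistic corrections are needed.

Using the non-relativistic de Broglie formula λ = h/(mv):

v = 18.4% × c = 5.516 × 10^7 m/s

λ = h/(mv)
λ = (6.626 × 10^-34 J·s) / (1.67 × 10^-27 kg × 5.516 × 10^7 m/s)
λ = 7.19 × 10^-15 m

Since v = 18.4% of c > 10% of c, relativistic corrections ARE significant and the actual wavelength would differ from this non-relativistic estimate.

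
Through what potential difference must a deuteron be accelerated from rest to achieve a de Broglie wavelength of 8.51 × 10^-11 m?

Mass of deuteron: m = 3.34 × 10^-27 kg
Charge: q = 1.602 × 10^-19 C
5.67 × 10^-2 V

From λ = h/√(2mqV), we solve for V:

λ² = h²/(2mqV)
V = h²/(2mqλ²)
V = (6.626 × 10^-34 J·s)² / (2 × 3.34 × 10^-27 kg × 1.602 × 10^-19 C × (8.51 × 10^-11 m)²)
V = 5.67 × 10^-2 V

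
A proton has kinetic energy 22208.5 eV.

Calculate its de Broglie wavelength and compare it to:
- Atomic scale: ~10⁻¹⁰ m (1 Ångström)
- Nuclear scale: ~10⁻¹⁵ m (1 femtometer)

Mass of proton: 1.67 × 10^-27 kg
λ = 1.92 × 10^-13 m, which is between nuclear and atomic scales.

Using λ = h/√(2mKE):

KE = 22208.5 eV = 3.558 × 10^-15 J

λ = h/√(2mKE)
λ = (6.626 × 10^-34 J·s) / √(2 × 1.67 × 10^-27 kg × 3.558 × 10^-15 J)
λ = 1.92 × 10^-13 m

Comparison:
- Atomic scale (10⁻¹⁰ m): λ is 0.0019× this size
- Nuclear scale (10⁻¹⁵ m): λ is 1.9e+02× this size

The wavelength is between nuclear and atomic scales.

This wavelength is appropriate for probing atomic structure but too large for nuclear physics experiments.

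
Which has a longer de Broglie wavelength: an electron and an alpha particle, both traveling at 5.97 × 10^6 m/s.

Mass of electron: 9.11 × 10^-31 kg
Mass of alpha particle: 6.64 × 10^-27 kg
The electron has the longer wavelength.

Using λ = h/(mv), since both particles have the same velocity, the wavelength depends only on mass.

For electron: λ₁ = h/(m₁v) = 1.22 × 10^-10 m
For alpha particle: λ₂ = h/(m₂v) = 1.67 × 10^-14 m

Since λ ∝ 1/m at constant velocity, the lighter particle has the longer wavelength.

The electron has the longer de Broglie wavelength.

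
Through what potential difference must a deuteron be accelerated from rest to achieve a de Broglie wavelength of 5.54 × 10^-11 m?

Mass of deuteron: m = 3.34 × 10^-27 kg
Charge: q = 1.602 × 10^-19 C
1.34 × 10^-1 V

From λ = h/√(2mqV), we solve for V:

λ² = h²/(2mqV)
V = h²/(2mqλ²)
V = (6.626 × 10^-34 J·s)² / (2 × 3.34 × 10^-27 kg × 1.602 × 10^-19 C × (5.54 × 10^-11 m)²)
V = 1.34 × 10^-1 V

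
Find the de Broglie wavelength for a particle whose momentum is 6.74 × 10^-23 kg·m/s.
9.83 × 10^-12 m

Using the de Broglie relation λ = h/p:

λ = h/p
λ = (6.626 × 10^-34 J·s) / (6.74 × 10^-23 kg·m/s)
λ = 9.83 × 10^-12 m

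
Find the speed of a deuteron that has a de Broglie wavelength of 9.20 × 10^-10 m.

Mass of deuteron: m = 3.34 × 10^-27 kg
2.16 × 10^2 m/s

From the de Broglie relation λ = h/(mv), we solve for v:

v = h/(mλ)
v = (6.626 × 10^-34 J·s) / (3.34 × 10^-27 kg × 9.20 × 10^-10 m)
v = 2.16 × 10^2 m/s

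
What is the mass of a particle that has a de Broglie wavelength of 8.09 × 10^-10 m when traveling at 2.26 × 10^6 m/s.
3.62 × 10^-31 kg

From the de Broglie relation λ = h/(mv), we solve for m:

m = h/(λv)
m = (6.626 × 10^-34 J·s) / (8.09 × 10^-10 m × 2.26 × 10^6 m/s)
m = 3.62 × 10^-31 kg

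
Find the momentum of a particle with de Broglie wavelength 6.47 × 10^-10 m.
1.02 × 10^-24 kg·m/s

From the de Broglie relation λ = h/p, we solve for p:

p = h/λ
p = (6.626 × 10^-34 J·s) / (6.47 × 10^-10 m)
p = 1.02 × 10^-24 kg·m/s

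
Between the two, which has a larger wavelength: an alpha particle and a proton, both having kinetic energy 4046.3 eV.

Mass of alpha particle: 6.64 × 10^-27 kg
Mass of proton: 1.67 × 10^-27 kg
The proton has the longer wavelength.

Using λ = h/√(2mKE):

For alpha particle: λ₁ = h/√(2m₁KE) = 2.26 × 10^-13 m
For proton: λ₂ = h/√(2m₂KE) = 4.50 × 10^-13 m

Since λ ∝ 1/√m at constant kinetic energy, the lighter particle has the longer wavelength.

The proton has the longer de Broglie wavelength.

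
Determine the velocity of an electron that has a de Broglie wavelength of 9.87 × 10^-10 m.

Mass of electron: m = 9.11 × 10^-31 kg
7.37 × 10^5 m/s

From the de Broglie relation λ = h/(mv), we solve for v:

v = h/(mλ)
v = (6.626 × 10^-34 J·s) / (9.11 × 10^-31 kg × 9.87 × 10^-10 m)
v = 7.37 × 10^5 m/s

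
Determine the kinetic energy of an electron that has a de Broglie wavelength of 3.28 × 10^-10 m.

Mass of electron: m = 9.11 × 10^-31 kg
2.24 × 10^-18 J (or 14.0 eV)

From λ = h/√(2mKE), we solve for KE:

λ² = h²/(2mKE)
KE = h²/(2mλ²)
KE = (6.626 × 10^-34 J·s)² / (2 × 9.11 × 10^-31 kg × (3.28 × 10^-10 m)²)
KE = 2.24 × 10^-18 J
KE = 14.0 eV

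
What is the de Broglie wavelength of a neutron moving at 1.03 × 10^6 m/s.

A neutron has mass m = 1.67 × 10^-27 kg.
3.85 × 10^-13 m

Using the de Broglie relation λ = h/(mv):

λ = h/(mv)
λ = (6.626 × 10^-34 J·s) / (1.67 × 10^-27 kg × 1.03 × 10^6 m/s)
λ = 3.85 × 10^-13 m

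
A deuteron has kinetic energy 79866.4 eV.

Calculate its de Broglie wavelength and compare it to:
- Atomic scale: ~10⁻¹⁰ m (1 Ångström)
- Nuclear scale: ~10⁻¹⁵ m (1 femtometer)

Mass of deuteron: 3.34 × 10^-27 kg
λ = 7.17 × 10^-14 m, which is between nuclear and atomic scales.

Using λ = h/√(2mKE):

KE = 79866.4 eV = 1.280 × 10^-14 J

λ = h/√(2mKE)
λ = (6.626 × 10^-34 J·s) / √(2 × 3.34 × 10^-27 kg × 1.280 × 10^-14 J)
λ = 7.17 × 10^-14 m

Comparison:
- Atomic scale (10⁻¹⁰ m): λ is 0.00072× this size
- Nuclear scale (10⁻¹⁵ m): λ is 72× this size

The wavelength is between nuclear and atomic scales.

This wavelength is appropriate for probing atomic structure but too large for nuclear physics experiments.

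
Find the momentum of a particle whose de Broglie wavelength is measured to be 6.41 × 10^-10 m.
1.03 × 10^-24 kg·m/s

From the de Broglie relation λ = h/p, we solve for p:

p = h/λ
p = (6.626 × 10^-34 J·s) / (6.41 × 10^-10 m)
p = 1.03 × 10^-24 kg·m/s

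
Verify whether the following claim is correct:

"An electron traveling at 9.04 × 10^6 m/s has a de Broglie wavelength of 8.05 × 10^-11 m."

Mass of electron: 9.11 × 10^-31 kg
True

The claim is correct.

Using λ = h/(mv):
λ = (6.626 × 10^-34 J·s) / (9.11 × 10^-31 kg × 9.04 × 10^6 m/s)
λ = 8.05 × 10^-11 m

This matches the claimed value.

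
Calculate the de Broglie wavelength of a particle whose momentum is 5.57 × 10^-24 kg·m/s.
1.19 × 10^-10 m

Using the de Broglie relation λ = h/p:

λ = h/p
λ = (6.626 × 10^-34 J·s) / (5.57 × 10^-24 kg·m/s)
λ = 1.19 × 10^-10 m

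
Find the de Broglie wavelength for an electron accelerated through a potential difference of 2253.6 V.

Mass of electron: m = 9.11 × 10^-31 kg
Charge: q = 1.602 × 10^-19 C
2.58 × 10^-11 m

When a particle is accelerated through voltage V, it gains kinetic energy KE = qV.

The de Broglie wavelength is then λ = h/√(2mqV):

λ = h/√(2mqV)
λ = (6.626 × 10^-34 J·s) / √(2 × 9.11 × 10^-31 kg × 1.602 × 10^-19 C × 2253.6 V)
λ = 2.58 × 10^-11 m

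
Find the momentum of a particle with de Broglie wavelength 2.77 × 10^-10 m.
2.39 × 10^-24 kg·m/s

From the de Broglie relation λ = h/p, we solve for p:

p = h/λ
p = (6.626 × 10^-34 J·s) / (2.77 × 10^-10 m)
p = 2.39 × 10^-24 kg·m/s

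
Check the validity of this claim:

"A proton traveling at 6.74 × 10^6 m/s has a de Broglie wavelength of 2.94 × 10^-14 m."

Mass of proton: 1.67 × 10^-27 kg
False

The claim is incorrect.

Using λ = h/(mv):
λ = (6.626 × 10^-34 J·s) / (1.67 × 10^-27 kg × 6.74 × 10^6 m/s)
λ = 5.89 × 10^-14 m

The actual wavelength differs from the claimed 2.94 × 10^-14 m.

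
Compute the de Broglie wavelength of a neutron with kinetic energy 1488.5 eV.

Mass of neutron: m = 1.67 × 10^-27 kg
7.42 × 10^-13 m

Using λ = h/√(2mKE):

First convert KE to Joules: KE = 1488.5 eV = 2.385 × 10^-16 J

λ = h/√(2mKE)
λ = (6.626 × 10^-34 J·s) / √(2 × 1.67 × 10^-27 kg × 2.385 × 10^-16 J)
λ = 7.42 × 10^-13 m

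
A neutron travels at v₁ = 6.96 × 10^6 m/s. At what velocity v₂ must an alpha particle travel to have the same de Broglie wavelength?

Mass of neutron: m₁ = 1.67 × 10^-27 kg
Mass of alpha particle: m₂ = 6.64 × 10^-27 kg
v₂ = 1.75 × 10^6 m/s

For equal de Broglie wavelengths: λ₁ = λ₂

h/(m₁v₁) = h/(m₂v₂)
m₁v₁ = m₂v₂
v₂ = v₁ · (m₁/m₂)

v₂ = 6.96 × 10^6 m/s × (1.67 × 10^-27 kg / 6.64 × 10^-27 kg)
v₂ = 1.75 × 10^6 m/s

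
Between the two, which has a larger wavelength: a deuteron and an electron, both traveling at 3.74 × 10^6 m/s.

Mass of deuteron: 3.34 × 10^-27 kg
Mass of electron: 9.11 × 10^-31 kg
The electron has the longer wavelength.

Using λ = h/(mv), since both particles have the same velocity, the wavelength depends only on mass.

For deuteron: λ₁ = h/(m₁v) = 5.30 × 10^-14 m
For electron: λ₂ = h/(m₂v) = 1.94 × 10^-10 m

Since λ ∝ 1/m at constant velocity, the lighter particle has the longer wavelength.

The electron has the longer de Broglie wavelength.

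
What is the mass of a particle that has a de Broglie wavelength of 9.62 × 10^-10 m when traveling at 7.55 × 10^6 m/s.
9.12 × 10^-32 kg

From the de Broglie relation λ = h/(mv), we solve for m:

m = h/(λv)
m = (6.626 × 10^-34 J·s) / (9.62 × 10^-10 m × 7.55 × 10^6 m/s)
m = 9.12 × 10^-32 kg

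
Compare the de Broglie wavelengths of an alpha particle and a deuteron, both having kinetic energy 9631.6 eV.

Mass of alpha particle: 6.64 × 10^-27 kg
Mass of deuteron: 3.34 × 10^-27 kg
The deuteron has the longer wavelength.

Using λ = h/√(2mKE):

For alpha particle: λ₁ = h/√(2m₁KE) = 1.46 × 10^-13 m
For deuteron: λ₂ = h/√(2m₂KE) = 2.06 × 10^-13 m

Since λ ∝ 1/√m at constant kinetic energy, the lighter particle has the longer wavelength.

The deuteron has the longer de Broglie wavelength.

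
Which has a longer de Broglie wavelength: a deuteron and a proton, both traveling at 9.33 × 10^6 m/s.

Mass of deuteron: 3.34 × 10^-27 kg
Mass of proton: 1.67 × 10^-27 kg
The proton has the longer wavelength.

Using λ = h/(mv), since both particles have the same velocity, the wavelength depends only on mass.

For deuteron: λ₁ = h/(m₁v) = 2.13 × 10^-14 m
For proton: λ₂ = h/(m₂v) = 4.25 × 10^-14 m

Since λ ∝ 1/m at constant velocity, the lighter particle has the longer wavelength.

The proton has the longer de Broglie wavelength.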